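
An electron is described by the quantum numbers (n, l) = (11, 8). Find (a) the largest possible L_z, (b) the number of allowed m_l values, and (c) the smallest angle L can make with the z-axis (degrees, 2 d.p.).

L_z,max = lℏ = 8ℏ.
There are 2l+1 = 17 values of m_l.
cos θ_min = 8/√72, so θ_min ≈ 19.47°.

L_z,max = 8ℏ; 17 values; θ_min ≈ 19.47°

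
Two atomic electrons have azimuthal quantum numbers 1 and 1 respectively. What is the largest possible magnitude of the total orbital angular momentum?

|L_tot|_max = √6 ℏ ≈ 2.449ℏ

L runs from |1 − 1| = 0 to 1 + 1 = 2.
So L can be 0, 1, 2.
The largest magnitude corresponds to L = 2: |L_tot| = ℏ√(2·3) = √6 ℏ.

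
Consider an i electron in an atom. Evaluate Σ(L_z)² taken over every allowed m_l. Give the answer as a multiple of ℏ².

For an i orbital, l = 6.
The allowed m_l values are -6, -5, -4, -3, -2, -1, 0, 1, 2, 3, 4, 5, 6.
Σ m_l² = 2·(1 + 4 + 9 + 16 + 25 + 36) = 182.

Σ(L_z)² = 182 ℏ²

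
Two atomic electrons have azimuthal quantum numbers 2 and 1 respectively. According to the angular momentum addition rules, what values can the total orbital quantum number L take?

Angular momentum addition gives L = |l₁ − l₂|, …, l₁ + l₂.
L ∈ {1, 2, 3}.

L = 1, 2, 3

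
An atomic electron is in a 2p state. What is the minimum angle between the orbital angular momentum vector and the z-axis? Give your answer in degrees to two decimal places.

For 2p, l = 1.
|L| = ℏ√(l(l+1)) = √2 ℏ.
The smallest angle corresponds to the largest L_z, i.e. m_l = l = 1, giving L_z = 1ℏ.
cos θ_min = 1/√2, so θ_min ≈ 45.00°.

θ_min ≈ 45.00°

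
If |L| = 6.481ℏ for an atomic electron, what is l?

|L| = ℏ√(l(l+1)), so l(l+1) = 42.
Solving: l = 6.

l = 6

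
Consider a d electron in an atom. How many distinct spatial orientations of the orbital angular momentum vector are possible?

The letter d corresponds to l = 2.
The number of m_l values is 2l + 1 = 2·2 + 1 = 5.

5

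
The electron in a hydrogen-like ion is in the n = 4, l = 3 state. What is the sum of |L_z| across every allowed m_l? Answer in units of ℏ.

Σ|L_z| = 12 ℏ

m_l runs from −3 to 3, i.e. {-3, -2, -1, 0, 1, 2, 3}.
Σ|m_l| = l(l+1) = 12.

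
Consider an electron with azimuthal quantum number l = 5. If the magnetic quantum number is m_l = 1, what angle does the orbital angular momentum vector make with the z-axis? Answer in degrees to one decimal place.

θ ≈ 79.5°

|L| = ℏ√(l(l+1)) = √30 ℏ.
L_z = m_l ℏ = 1ℏ.
cos θ = L_z/|L| = 1/√30, so θ ≈ 79.5°.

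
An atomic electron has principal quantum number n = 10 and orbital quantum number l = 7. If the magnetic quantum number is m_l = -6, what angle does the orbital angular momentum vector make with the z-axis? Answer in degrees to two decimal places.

|L| = ℏ√(l(l+1)) = 2√14 ℏ.
L_z = m_l ℏ = −6ℏ.
cos θ = L_z/|L| = -6/√56, so θ ≈ 143.30°.

θ ≈ 143.30°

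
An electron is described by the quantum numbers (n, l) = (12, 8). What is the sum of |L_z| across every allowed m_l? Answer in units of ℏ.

m_l runs from −8 to 8, i.e. {-8, -7, -6, -5, -4, -3, -2, -1, 0, 1, 2, 3, 4, 5, 6, 7, 8}.
Σ|m_l| = 2(1+2+…+8) = 72.

Σ|L_z| = 72 ℏ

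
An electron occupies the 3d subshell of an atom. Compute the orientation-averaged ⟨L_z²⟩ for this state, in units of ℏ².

The 3d subshell has l = 2.
The allowed m_l values are -2, -1, 0, 1, 2.
Average of L_z² over 5 states: 10/5 ℏ² = 2 ℏ².

⟨L_z²⟩ = 2 ℏ²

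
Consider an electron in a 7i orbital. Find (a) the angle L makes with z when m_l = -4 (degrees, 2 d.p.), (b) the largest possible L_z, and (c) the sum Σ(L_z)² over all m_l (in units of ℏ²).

θ(m_l=-4) ≈ 128.11°; L_z,max = 6ℏ; Σ(L_z)² = 182 ℏ²

The 7i subshell has l = 6.
For m_l = -4: cos θ = -4/√42, θ ≈ 128.11°.
L_z,max = lℏ = 6ℏ.
Σ m_l² = 182, so Σ(L_z)² = 182 ℏ².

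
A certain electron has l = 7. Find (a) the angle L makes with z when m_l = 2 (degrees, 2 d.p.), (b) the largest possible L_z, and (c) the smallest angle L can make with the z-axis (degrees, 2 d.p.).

For m_l = 2: cos θ = 2/√56, θ ≈ 74.50°.
L_z,max = lℏ = 7ℏ.
cos θ_min = 7/√56, so θ_min ≈ 20.70°.

θ(m_l=2) ≈ 74.50°; L_z,max = 7ℏ; θ_min ≈ 20.70°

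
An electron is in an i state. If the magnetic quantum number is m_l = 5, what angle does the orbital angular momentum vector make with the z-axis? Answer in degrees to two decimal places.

For an i orbital, l = 6.
|L| = ℏ√(l(l+1)) = √42 ℏ.
L_z = m_l ℏ = 5ℏ.
cos θ = L_z/|L| = 5/√42, so θ ≈ 39.51°.

θ ≈ 39.51°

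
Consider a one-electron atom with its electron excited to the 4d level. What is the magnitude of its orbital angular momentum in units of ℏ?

|L| = √6 ℏ ≈ 2.449ℏ

The 4d level has l = 2.
|L| = ℏ√(l(l+1)) = ℏ√(2·3) = √6 ℏ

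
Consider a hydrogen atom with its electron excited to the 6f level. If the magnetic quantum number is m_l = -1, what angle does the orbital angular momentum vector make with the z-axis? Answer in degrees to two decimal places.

The 6f level has l = 3.
|L| = ℏ√(l(l+1)) = 2√3 ℏ.
L_z = m_l ℏ = −1ℏ.
cos θ = L_z/|L| = -1/√12, so θ ≈ 106.78°.

θ ≈ 106.78°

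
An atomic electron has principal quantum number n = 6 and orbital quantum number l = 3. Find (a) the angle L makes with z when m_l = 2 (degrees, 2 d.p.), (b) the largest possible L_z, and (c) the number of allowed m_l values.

For m_l = 2: cos θ = 2/√12, θ ≈ 54.74°.
L_z,max = lℏ = 3ℏ.
There are 2l+1 = 7 values of m_l.

θ(m_l=2) ≈ 54.74°; L_z,max = 3ℏ; 7 values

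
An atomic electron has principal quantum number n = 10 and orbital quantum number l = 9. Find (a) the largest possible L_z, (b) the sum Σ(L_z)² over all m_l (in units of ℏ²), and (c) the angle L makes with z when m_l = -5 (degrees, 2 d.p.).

L_z,max = lℏ = 9ℏ.
Σ m_l² = 570, so Σ(L_z)² = 570 ℏ².
For m_l = -5: cos θ = -5/√90, θ ≈ 121.81°.

L_z,max = 9ℏ; Σ(L_z)² = 570 ℏ²; θ(m_l=-5) ≈ 121.81°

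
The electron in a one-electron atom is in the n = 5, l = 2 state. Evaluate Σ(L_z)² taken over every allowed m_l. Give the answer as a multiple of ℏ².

m_l runs from −2 to 2, i.e. {-2, -1, 0, 1, 2}.
Σ m_l² = 2·(1 + 4) = 10.

Σ(L_z)² = 10 ℏ²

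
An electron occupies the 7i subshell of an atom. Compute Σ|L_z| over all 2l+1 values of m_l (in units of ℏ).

For 7i, l = 6.
m_l runs from −6 to 6, i.e. {-6, -5, -4, -3, -2, -1, 0, 1, 2, 3, 4, 5, 6}.
Σ|m_l| = 2(1+2+…+6) = 42.

Σ|L_z| = 42 ℏ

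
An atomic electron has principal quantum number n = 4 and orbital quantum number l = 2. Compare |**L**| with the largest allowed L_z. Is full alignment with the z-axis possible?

No: L_z,max = 2ℏ < |L| = √6 ℏ ≈ 2.449ℏ

|L| = √6 ℏ ≈ 2.4495ℏ, while L_z,max = lℏ = 2ℏ.
Since |L| > L_z,max, the vector can never point exactly along z; the closest it comes is θ_min = arccos(2/√6) ≈ 35.3°.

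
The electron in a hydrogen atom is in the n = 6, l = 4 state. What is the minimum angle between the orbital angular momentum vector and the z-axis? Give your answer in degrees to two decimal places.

|L| = √(l(l+1)) ℏ = 2√5 ℏ.
The smallest angle corresponds to the largest L_z, i.e. m_l = l = 4, giving L_z = 4ℏ.
cos θ_min = 4/√20, so θ_min ≈ 26.57°.

θ_min ≈ 26.57°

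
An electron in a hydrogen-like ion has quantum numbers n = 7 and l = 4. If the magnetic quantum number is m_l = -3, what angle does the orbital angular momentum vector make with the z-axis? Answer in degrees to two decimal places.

θ ≈ 132.13°

|L| = √(l(l+1)) ℏ = 2√5 ℏ.
L_z = m_l ℏ = −3ℏ.
cos θ = L_z/|L| = -3/√20, so θ ≈ 132.13°.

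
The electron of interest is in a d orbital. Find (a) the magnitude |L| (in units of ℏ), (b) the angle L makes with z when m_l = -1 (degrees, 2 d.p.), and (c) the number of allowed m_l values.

For a d orbital, l = 2.
|L| = ℏ√(2·3) = √6 ℏ ≈ 2.449ℏ.
For m_l = -1: cos θ = -1/√6, θ ≈ 114.09°.
There are 2l+1 = 5 values of m_l.

|L| = √6 ℏ ≈ 2.449ℏ; θ(m_l=-1) ≈ 114.09°; 5 values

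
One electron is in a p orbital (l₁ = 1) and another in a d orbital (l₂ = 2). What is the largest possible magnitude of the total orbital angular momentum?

|L_tot|_max = 2√3 ℏ ≈ 3.464ℏ

Angular momentum addition gives L = |l₁ − l₂|, …, l₁ + l₂.
L ∈ {1, 2, 3}.
The largest magnitude corresponds to L = 3: |L_tot| = ℏ√(3·4) = 2√3 ℏ.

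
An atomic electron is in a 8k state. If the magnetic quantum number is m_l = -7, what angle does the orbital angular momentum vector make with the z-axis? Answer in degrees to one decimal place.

8k means n = 8, l = 7.
|L| = ℏ√(l(l+1)) = 2√14 ℏ.
L_z = m_l ℏ = −7ℏ.
cos θ = L_z/|L| = -7/√56, so θ ≈ 159.3°.

θ ≈ 159.3°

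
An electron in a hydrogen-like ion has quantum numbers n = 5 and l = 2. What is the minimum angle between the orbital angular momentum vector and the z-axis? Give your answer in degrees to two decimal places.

|L|² = l(l+1)ℏ² = 6ℏ², so |L| = √6 ℏ.
The smallest angle corresponds to the largest L_z, i.e. m_l = l = 2, giving L_z = 2ℏ.
cos θ_min = 2/√6, so θ_min ≈ 35.26°.

θ_min ≈ 35.26°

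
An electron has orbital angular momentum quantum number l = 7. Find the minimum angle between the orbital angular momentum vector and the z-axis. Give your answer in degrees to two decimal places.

|L|² = l(l+1)ℏ² = 56ℏ², so |L| = 2√14 ℏ.
The smallest angle corresponds to the largest L_z, i.e. m_l = l = 7, giving L_z = 7ℏ.
cos θ_min = 7/√56, so θ_min ≈ 20.70°.

θ_min ≈ 20.70°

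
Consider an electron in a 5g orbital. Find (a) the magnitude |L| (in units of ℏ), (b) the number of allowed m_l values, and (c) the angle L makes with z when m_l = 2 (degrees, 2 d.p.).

The 5g subshell has l = 4.
|L| = ℏ√(4·5) = 2√5 ℏ ≈ 4.472ℏ.
There are 2l+1 = 9 values of m_l.
For m_l = 2: cos θ = 2/√20, θ ≈ 63.43°.

|L| = 2√5 ℏ ≈ 4.472ℏ; 9 values; θ(m_l=2) ≈ 63.43°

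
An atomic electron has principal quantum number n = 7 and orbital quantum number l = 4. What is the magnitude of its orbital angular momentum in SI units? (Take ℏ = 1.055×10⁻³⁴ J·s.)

|L| = ℏ√(l(l+1)) = ℏ√(4·5) = 2√5 ℏ
Numerically, |L| = 4.472 × (1.055×10⁻³⁴ J·s) = 4.718×10⁻³⁴ J·s.

|L| = 4.718×10⁻³⁴ J·s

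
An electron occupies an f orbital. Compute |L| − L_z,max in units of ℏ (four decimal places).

An f state has l = 3.
|L| = 2√3 ℏ ≈ 3.4641ℏ, while L_z,max = lℏ = 3ℏ.
The difference is (2√3 − 3)ℏ ≈ 0.4641ℏ.

|L| − L_z,max ≈ 0.4641ℏ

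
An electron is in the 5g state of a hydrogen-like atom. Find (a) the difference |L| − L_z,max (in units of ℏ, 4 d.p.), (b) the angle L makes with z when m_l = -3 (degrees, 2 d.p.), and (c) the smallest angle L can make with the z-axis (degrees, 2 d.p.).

5g means n = 5, l = 4.
|L| − L_z,max = (2√5 − 4)ℏ ≈ 0.4721ℏ.
For m_l = -3: cos θ = -3/√20, θ ≈ 132.13°.
cos θ_min = 4/√20, so θ_min ≈ 26.57°.

|L|−L_z,max ≈ 0.4721ℏ; θ(m_l=-3) ≈ 132.13°; θ_min ≈ 26.57°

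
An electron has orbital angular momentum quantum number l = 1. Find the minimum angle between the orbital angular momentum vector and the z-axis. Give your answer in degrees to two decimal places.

|L|² = l(l+1)ℏ² = 2ℏ², so |L| = √2 ℏ.
The smallest angle corresponds to the largest L_z, i.e. m_l = l = 1, giving L_z = 1ℏ.
cos θ_min = 1/√2, so θ_min ≈ 45.00°.

θ_min ≈ 45.00°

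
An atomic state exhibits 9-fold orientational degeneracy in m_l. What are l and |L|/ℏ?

l = 4, |L| = 2√5 ℏ ≈ 4.472ℏ

9 = 2l + 1, so l = (9−1)/2 = 4.
|L| = ℏ√(l(l+1)) = ℏ√(4·5) = 2√5 ℏ.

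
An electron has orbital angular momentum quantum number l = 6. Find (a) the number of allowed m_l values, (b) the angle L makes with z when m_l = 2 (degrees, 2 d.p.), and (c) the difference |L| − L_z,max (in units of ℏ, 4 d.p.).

There are 2l+1 = 13 values of m_l.
For m_l = 2: cos θ = 2/√42, θ ≈ 72.02°.
|L| − L_z,max = (√42 − 6)ℏ ≈ 0.4807ℏ.

13 values; θ(m_l=2) ≈ 72.02°; |L|−L_z,max ≈ 0.4807ℏ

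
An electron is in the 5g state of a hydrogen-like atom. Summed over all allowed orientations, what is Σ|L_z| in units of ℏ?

For 5g, l = 4.
m_l runs from −4 to 4, i.e. {-4, -3, -2, -1, 0, 1, 2, 3, 4}.
Σ|m_l| = 2(1+2+…+4) = 20.

Σ|L_z| = 20 ℏ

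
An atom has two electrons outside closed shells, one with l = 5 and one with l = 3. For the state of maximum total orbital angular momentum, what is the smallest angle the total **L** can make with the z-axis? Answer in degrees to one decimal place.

θ_min ≈ 19.5°

By the triangle rule, |l₁ − l₂| ≤ L ≤ l₁ + l₂.
L ∈ {2, 3, 4, 5, 6, 7, 8}.
The maximum is L = 8, with |L_tot| = ℏ√(8·9) = 6√2 ℏ.
The minimum angle with z is arccos(8/√72) ≈ 19.5°.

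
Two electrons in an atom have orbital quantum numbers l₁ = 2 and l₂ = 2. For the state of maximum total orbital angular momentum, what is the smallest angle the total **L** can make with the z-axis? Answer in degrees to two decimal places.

θ_min ≈ 26.57°

L runs from |2 − 2| = 0 to 2 + 2 = 4.
L ∈ {0, 1, 2, 3, 4}.
The maximum is L = 4, with |L_tot| = ℏ√(4·5) = 2√5 ℏ.
The minimum angle with z is arccos(4/√20) ≈ 26.57°.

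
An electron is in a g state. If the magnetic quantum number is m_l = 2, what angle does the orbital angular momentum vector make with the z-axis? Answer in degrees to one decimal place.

θ ≈ 63.4°

The letter g corresponds to l = 4.
|L| = √(l(l+1)) ℏ = 2√5 ℏ.
L_z = m_l ℏ = 2ℏ.
cos θ = L_z/|L| = 2/√20, so θ ≈ 63.4°.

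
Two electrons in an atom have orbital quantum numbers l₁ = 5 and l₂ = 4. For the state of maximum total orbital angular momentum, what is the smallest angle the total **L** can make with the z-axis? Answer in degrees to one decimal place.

θ_min ≈ 18.4°

L runs from |5 − 4| = 1 to 5 + 4 = 9.
Allowed values: L = 1, 2, 3, 4, 5, 6, 7, 8, 9.
The maximum is L = 9, with |L_tot| = ℏ√(9·10) = 3√10 ℏ.
The minimum angle with z is arccos(9/√90) ≈ 18.4°.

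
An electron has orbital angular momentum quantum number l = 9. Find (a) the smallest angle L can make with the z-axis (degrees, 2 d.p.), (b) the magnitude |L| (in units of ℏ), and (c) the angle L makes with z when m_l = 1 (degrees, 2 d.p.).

cos θ_min = 9/√90, so θ_min ≈ 18.43°.
|L| = ℏ√(9·10) = 3√10 ℏ ≈ 9.487ℏ.
For m_l = 1: cos θ = 1/√90, θ ≈ 83.95°.

θ_min ≈ 18.43°; |L| = 3√10 ℏ ≈ 9.487ℏ; θ(m_l=1) ≈ 83.95°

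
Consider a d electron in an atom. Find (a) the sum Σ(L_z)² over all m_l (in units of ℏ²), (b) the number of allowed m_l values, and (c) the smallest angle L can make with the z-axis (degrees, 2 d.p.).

The letter d corresponds to l = 2.
Σ m_l² = 10, so Σ(L_z)² = 10 ℏ².
There are 2l+1 = 5 values of m_l.
cos θ_min = 2/√6, so θ_min ≈ 35.26°.

Σ(L_z)² = 10 ℏ²; 5 values; θ_min ≈ 35.26°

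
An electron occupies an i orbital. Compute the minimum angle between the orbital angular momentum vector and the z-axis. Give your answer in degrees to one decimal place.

θ_min ≈ 22.2°

An i state has l = 6.
|L| = √(l(l+1)) ℏ = √42 ℏ.
The smallest angle corresponds to the largest L_z, i.e. m_l = l = 6, giving L_z = 6ℏ.
cos θ_min = 6/√42, so θ_min ≈ 22.2°.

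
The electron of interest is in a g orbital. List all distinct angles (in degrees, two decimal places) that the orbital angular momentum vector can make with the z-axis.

A g state has l = 4.
|L|² = l(l+1)ℏ² = 20ℏ², so |L| = 2√5 ℏ.
cos θ = m_l/√20 for each m_l ∈ {-4, -3, -2, -1, 0, 1, 2, 3, 4}.

θ ∈ {26.57°, 47.87°, 63.43°, 77.08°, 90.00°, 102.92°, 116.57°, 132.13°, 153.43°}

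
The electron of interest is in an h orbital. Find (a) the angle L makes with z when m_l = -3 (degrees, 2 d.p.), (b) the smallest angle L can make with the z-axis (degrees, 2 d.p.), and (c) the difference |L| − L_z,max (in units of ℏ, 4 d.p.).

An h state has l = 5.
For m_l = -3: cos θ = -3/√30, θ ≈ 123.21°.
cos θ_min = 5/√30, so θ_min ≈ 24.09°.
|L| − L_z,max = (√30 − 5)ℏ ≈ 0.4772ℏ.

θ(m_l=-3) ≈ 123.21°; θ_min ≈ 24.09°; |L|−L_z,max ≈ 0.4772ℏ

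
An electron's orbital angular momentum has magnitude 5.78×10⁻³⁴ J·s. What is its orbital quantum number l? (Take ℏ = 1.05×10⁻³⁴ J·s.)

l = 5

|L|/ℏ = (5.78×10⁻³⁴)/(1.05×10⁻³⁴) ≈ 5.505.
Set l(l+1) = 30.30; the integer solution is l = 5.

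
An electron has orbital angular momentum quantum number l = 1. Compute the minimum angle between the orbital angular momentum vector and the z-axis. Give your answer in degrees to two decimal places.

θ_min ≈ 45.00°

|L|² = l(l+1)ℏ² = 2ℏ², so |L| = √2 ℏ.
The smallest angle corresponds to the largest L_z, i.e. m_l = l = 1, giving L_z = 1ℏ.
cos θ_min = 1/√2, so θ_min ≈ 45.00°.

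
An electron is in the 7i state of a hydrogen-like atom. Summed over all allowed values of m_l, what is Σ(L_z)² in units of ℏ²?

For 7i, l = 6.
m_l ∈ {-6, -5, -4, -3, -2, -1, 0, 1, 2, 3, 4, 5, 6}.
Σ m_l² = 2·(1 + 4 + 9 + 16 + 25 + 36) = 182.

Σ(L_z)² = 182 ℏ²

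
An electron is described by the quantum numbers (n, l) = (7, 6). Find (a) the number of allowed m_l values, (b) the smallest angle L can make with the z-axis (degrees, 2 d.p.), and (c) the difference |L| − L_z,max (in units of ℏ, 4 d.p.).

There are 2l+1 = 13 values of m_l.
cos θ_min = 6/√42, so θ_min ≈ 22.21°.
|L| − L_z,max = (√42 − 6)ℏ ≈ 0.4807ℏ.

13 values; θ_min ≈ 22.21°; |L|−L_z,max ≈ 0.4807ℏ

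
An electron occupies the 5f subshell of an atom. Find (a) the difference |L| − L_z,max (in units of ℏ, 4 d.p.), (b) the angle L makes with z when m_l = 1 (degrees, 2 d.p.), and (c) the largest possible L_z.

The 5f subshell has l = 3.
|L| − L_z,max = (2√3 − 3)ℏ ≈ 0.4641ℏ.
For m_l = 1: cos θ = 1/√12, θ ≈ 73.22°.
L_z,max = lℏ = 3ℏ.

|L|−L_z,max ≈ 0.4641ℏ; θ(m_l=1) ≈ 73.22°; L_z,max = 3ℏ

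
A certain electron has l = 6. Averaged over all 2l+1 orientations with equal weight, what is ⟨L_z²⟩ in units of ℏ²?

m_l ∈ {-6, -5, -4, -3, -2, -1, 0, 1, 2, 3, 4, 5, 6}.
Average of L_z² over 13 states: 182/13 ℏ² = 14 ℏ².

⟨L_z²⟩ = 14 ℏ²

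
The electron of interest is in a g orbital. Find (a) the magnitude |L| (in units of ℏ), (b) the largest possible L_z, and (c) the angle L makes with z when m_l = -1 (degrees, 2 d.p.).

|L| = 2√5 ℏ ≈ 4.472ℏ; L_z,max = 4ℏ; θ(m_l=-1) ≈ 102.92°

A g state has l = 4.
|L| = ℏ√(4·5) = 2√5 ℏ ≈ 4.472ℏ.
L_z,max = lℏ = 4ℏ.
For m_l = -1: cos θ = -1/√20, θ ≈ 102.92°.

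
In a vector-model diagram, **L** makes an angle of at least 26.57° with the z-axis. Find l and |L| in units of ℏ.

l = 4, |L| = 2√5 ℏ ≈ 4.472ℏ

At minimum angle, m_l = l, so cos θ = l/√(l(l+1)); cos²θ = l/(l+1) = 0.7999.
Solving: l = 4.
Then |L| = ℏ√(4·5) = 2√5 ℏ.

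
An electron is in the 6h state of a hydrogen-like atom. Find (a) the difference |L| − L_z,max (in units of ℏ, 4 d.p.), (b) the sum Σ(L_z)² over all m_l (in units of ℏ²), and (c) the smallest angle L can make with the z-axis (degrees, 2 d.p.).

|L|−L_z,max ≈ 0.4772ℏ; Σ(L_z)² = 110 ℏ²; θ_min ≈ 24.09°

The 6h subshell has l = 5.
|L| − L_z,max = (√30 − 5)ℏ ≈ 0.4772ℏ.
Σ m_l² = 110, so Σ(L_z)² = 110 ℏ².
cos θ_min = 5/√30, so θ_min ≈ 24.09°.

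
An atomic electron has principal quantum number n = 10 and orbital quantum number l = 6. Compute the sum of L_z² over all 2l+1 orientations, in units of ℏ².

Σ(L_z)² = 182 ℏ²

m_l ∈ {-6, -5, -4, -3, -2, -1, 0, 1, 2, 3, 4, 5, 6}.
Σ m_l² = l(l+1)(2l+1)/3 = 6·7·13/3 = 182.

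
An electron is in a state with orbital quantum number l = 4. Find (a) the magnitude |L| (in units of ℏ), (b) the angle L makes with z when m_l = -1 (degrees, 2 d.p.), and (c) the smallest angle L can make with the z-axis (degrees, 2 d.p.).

|L| = 2√5 ℏ ≈ 4.472ℏ; θ(m_l=-1) ≈ 102.92°; θ_min ≈ 26.57°

|L| = ℏ√(4·5) = 2√5 ℏ ≈ 4.472ℏ.
For m_l = -1: cos θ = -1/√20, θ ≈ 102.92°.
cos θ_min = 4/√20, so θ_min ≈ 26.57°.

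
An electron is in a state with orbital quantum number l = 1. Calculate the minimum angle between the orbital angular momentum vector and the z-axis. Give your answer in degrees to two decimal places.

θ_min ≈ 45.00°

|L| = ℏ√(l(l+1)) = √2 ℏ.
The smallest angle corresponds to the largest L_z, i.e. m_l = l = 1, giving L_z = 1ℏ.
cos θ_min = 1/√2, so θ_min ≈ 45.00°.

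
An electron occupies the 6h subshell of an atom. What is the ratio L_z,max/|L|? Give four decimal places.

6h means n = 6, l = 5.
|L| = √30 ℏ ≈ 5.4772ℏ, while L_z,max = lℏ = 5ℏ.
L_z,max/|L| = 5/√30 = 0.9129.

L_z,max/|L| = 0.9129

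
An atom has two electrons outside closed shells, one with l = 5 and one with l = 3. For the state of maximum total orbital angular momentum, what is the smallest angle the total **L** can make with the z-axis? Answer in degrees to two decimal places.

θ_min ≈ 19.47°

L runs from |5 − 3| = 2 to 5 + 3 = 8.
L ∈ {2, 3, 4, 5, 6, 7, 8}.
The maximum is L = 8, with |L_tot| = ℏ√(8·9) = 6√2 ℏ.
The minimum angle with z is arccos(8/√72) ≈ 19.47°.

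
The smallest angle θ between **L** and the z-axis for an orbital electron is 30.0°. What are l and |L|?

l = 3, |L| = 2√3 ℏ ≈ 3.464ℏ

At minimum angle, m_l = l, so cos θ = l/√(l(l+1)); cos²θ = l/(l+1) = 0.7500.
Solving: l = 3.
Then |L| = ℏ√(3·4) = 2√3 ℏ.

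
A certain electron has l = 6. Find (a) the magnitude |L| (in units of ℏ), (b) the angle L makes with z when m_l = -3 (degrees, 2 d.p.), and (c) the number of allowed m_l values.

|L| = √42 ℏ ≈ 6.481ℏ; θ(m_l=-3) ≈ 117.58°; 13 values

|L| = ℏ√(6·7) = √42 ℏ ≈ 6.481ℏ.
For m_l = -3: cos θ = -3/√42, θ ≈ 117.58°.
There are 2l+1 = 13 values of m_l.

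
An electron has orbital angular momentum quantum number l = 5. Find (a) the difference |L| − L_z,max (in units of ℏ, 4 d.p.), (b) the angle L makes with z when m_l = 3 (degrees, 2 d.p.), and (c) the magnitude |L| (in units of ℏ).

|L| − L_z,max = (√30 − 5)ℏ ≈ 0.4772ℏ.
For m_l = 3: cos θ = 3/√30, θ ≈ 56.79°.
|L| = ℏ√(5·6) = √30 ℏ ≈ 5.477ℏ.

|L|−L_z,max ≈ 0.4772ℏ; θ(m_l=3) ≈ 56.79°; |L| = √30 ℏ ≈ 5.477ℏ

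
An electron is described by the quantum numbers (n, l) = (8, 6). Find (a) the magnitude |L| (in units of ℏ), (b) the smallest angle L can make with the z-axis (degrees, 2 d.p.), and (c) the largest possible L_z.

|L| = √42 ℏ ≈ 6.481ℏ; θ_min ≈ 22.21°; L_z,max = 6ℏ

|L| = ℏ√(6·7) = √42 ℏ ≈ 6.481ℏ.
cos θ_min = 6/√42, so θ_min ≈ 22.21°.
L_z,max = lℏ = 6ℏ.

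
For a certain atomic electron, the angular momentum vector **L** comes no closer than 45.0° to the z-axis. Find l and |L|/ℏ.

l = 1, |L| = √2 ℏ ≈ 1.414ℏ

cos²θ_min = l/(l+1) = 0.5000.
Thus l = 0.5000/(1 − 0.5000) ≈ 1.
Then |L| = ℏ√(1·2) = √2 ℏ.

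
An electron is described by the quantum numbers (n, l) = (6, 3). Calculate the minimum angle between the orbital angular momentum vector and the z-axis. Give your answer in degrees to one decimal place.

θ_min ≈ 30.0°

|L|² = l(l+1)ℏ² = 12ℏ², so |L| = 2√3 ℏ.
The smallest angle corresponds to the largest L_z, i.e. m_l = l = 3, giving L_z = 3ℏ.
cos θ_min = 3/√12, so θ_min ≈ 30.0°.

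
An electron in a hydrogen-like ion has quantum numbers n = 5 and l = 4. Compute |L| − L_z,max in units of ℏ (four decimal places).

|L| − L_z,max ≈ 0.4721ℏ

|L| = 2√5 ℏ ≈ 4.4721ℏ, while L_z,max = lℏ = 4ℏ.
The difference is (2√5 − 4)ℏ ≈ 0.4721ℏ.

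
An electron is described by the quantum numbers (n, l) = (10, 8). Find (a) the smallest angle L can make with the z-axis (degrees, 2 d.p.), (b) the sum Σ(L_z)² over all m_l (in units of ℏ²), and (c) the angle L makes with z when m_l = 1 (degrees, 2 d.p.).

cos θ_min = 8/√72, so θ_min ≈ 19.47°.
Σ m_l² = 408, so Σ(L_z)² = 408 ℏ².
For m_l = 1: cos θ = 1/√72, θ ≈ 83.23°.

θ_min ≈ 19.47°; Σ(L_z)² = 408 ℏ²; θ(m_l=1) ≈ 83.23°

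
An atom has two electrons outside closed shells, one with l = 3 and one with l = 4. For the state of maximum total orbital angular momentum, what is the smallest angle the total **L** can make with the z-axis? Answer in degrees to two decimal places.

θ_min ≈ 20.70°

By the triangle rule, |l₁ − l₂| ≤ L ≤ l₁ + l₂.
So L can be 1, 2, 3, 4, 5, 6, 7.
The maximum is L = 7, with |L_tot| = ℏ√(7·8) = 2√14 ℏ.
The minimum angle with z is arccos(7/√56) ≈ 20.70°.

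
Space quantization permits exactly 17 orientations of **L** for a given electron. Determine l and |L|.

l = 8, |L| = 6√2 ℏ ≈ 8.485ℏ

17 = 2l + 1, so l = (17−1)/2 = 8.
|L| = ℏ√(l(l+1)) = ℏ√(8·9) = 6√2 ℏ.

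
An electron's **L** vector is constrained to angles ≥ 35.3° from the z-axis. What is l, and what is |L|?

cos θ_min = l/√(l(l+1)) = √(l/(l+1)), so l/(l+1) = cos²(35.3°) = 0.6661.
Thus l = 0.6661/(1 − 0.6661) ≈ 2.
Then |L| = ℏ√(2·3) = √6 ℏ.

l = 2, |L| = √6 ℏ ≈ 2.449ℏ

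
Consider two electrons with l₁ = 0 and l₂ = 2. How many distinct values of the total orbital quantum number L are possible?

1

Angular momentum addition gives L = |l₁ − l₂|, …, l₁ + l₂.
So L can be 2.
That is 1 value.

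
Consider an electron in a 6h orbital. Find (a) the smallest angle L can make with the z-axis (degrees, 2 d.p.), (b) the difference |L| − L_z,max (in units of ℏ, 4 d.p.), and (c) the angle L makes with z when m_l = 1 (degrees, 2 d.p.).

θ_min ≈ 24.09°; |L|−L_z,max ≈ 0.4772ℏ; θ(m_l=1) ≈ 79.48°

The 6h subshell has l = 5.
cos θ_min = 5/√30, so θ_min ≈ 24.09°.
|L| − L_z,max = (√30 − 5)ℏ ≈ 0.4772ℏ.
For m_l = 1: cos θ = 1/√30, θ ≈ 79.48°.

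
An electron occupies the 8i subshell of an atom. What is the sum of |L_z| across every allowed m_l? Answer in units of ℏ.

Σ|L_z| = 42 ℏ

For 8i, l = 6.
The allowed m_l values are -6, -5, -4, -3, -2, -1, 0, 1, 2, 3, 4, 5, 6.
Σ|m_l| = l(l+1) = 42.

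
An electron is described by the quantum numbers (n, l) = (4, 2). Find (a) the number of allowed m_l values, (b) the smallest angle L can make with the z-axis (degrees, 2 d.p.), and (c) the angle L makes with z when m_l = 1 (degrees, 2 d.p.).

There are 2l+1 = 5 values of m_l.
cos θ_min = 2/√6, so θ_min ≈ 35.26°.
For m_l = 1: cos θ = 1/√6, θ ≈ 65.91°.

5 values; θ_min ≈ 35.26°; θ(m_l=1) ≈ 65.91°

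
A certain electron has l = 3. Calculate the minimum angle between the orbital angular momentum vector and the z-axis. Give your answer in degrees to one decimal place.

|L|² = l(l+1)ℏ² = 12ℏ², so |L| = 2√3 ℏ.
The smallest angle corresponds to the largest L_z, i.e. m_l = l = 3, giving L_z = 3ℏ.
cos θ_min = 3/√12, so θ_min ≈ 30.0°.

θ_min ≈ 30.0°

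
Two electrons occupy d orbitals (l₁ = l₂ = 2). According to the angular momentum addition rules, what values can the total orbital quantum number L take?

L = 0, 1, 2, 3, 4

The total orbital quantum number L ranges from |l₁ − l₂| to l₁ + l₂ in integer steps.
Allowed values: L = 0, 1, 2, 3, 4.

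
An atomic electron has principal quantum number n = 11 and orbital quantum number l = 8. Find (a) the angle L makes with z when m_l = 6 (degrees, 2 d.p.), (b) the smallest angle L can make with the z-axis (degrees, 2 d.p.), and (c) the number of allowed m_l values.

For m_l = 6: cos θ = 6/√72, θ ≈ 45.00°.
cos θ_min = 8/√72, so θ_min ≈ 19.47°.
There are 2l+1 = 17 values of m_l.

θ(m_l=6) ≈ 45.00°; θ_min ≈ 19.47°; 17 values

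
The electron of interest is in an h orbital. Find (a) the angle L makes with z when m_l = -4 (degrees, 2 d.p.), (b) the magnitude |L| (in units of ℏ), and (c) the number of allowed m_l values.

θ(m_l=-4) ≈ 136.91°; |L| = √30 ℏ ≈ 5.477ℏ; 11 values

An h state has l = 5.
For m_l = -4: cos θ = -4/√30, θ ≈ 136.91°.
|L| = ℏ√(5·6) = √30 ℏ ≈ 5.477ℏ.
There are 2l+1 = 11 values of m_l.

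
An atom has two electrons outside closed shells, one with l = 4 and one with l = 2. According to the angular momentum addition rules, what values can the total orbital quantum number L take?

L = 2, 3, 4, 5, 6

Angular momentum addition gives L = |l₁ − l₂|, …, l₁ + l₂.
Allowed values: L = 2, 3, 4, 5, 6.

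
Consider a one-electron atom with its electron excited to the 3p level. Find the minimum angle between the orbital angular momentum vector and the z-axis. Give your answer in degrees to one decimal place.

The 3p level has l = 1.
|L| = ℏ√(l(l+1)) = √2 ℏ.
The smallest angle corresponds to the largest L_z, i.e. m_l = l = 1, giving L_z = 1ℏ.
cos θ_min = 1/√2, so θ_min ≈ 45.0°.

θ_min ≈ 45.0°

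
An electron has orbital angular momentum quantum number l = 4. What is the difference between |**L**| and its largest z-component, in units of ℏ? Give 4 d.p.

|L| − L_z,max ≈ 0.4721ℏ

|L| = 2√5 ℏ ≈ 4.4721ℏ, while L_z,max = lℏ = 4ℏ.
The difference is (2√5 − 4)ℏ ≈ 0.4721ℏ.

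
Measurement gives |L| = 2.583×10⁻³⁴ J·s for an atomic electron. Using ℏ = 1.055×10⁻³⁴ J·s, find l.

l = 2

|L|/ℏ = (2.583×10⁻³⁴)/(1.055×10⁻³⁴) ≈ 2.448.
l(l+1) ≈ 2.448² ≈ 5.99, so l = 2.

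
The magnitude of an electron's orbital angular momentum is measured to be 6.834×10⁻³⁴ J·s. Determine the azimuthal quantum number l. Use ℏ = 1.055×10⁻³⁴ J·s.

l = 6

Dividing by ℏ: |L|/ℏ ≈ 6.478.
(|L|/ℏ)² = l(l+1) ≈ 41.96 ⇒ l = 6.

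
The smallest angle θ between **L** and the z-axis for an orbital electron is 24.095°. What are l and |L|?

l = 5, |L| = √30 ℏ ≈ 5.477ℏ

At minimum angle, m_l = l, so cos θ = l/√(l(l+1)); cos²θ = l/(l+1) = 0.8333.
Solving: l = 5.
Then |L| = ℏ√(5·6) = √30 ℏ.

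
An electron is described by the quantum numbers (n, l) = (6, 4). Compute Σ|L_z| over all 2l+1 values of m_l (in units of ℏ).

m_l ∈ {-4, -3, -2, -1, 0, 1, 2, 3, 4}.
Σ|m_l| = 2·4(4+1)/2 = 20.

Σ|L_z| = 20 ℏ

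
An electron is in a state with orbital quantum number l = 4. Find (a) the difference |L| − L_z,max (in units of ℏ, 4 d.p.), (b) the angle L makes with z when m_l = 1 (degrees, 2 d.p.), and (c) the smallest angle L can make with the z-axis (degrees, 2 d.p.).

|L| − L_z,max = (2√5 − 4)ℏ ≈ 0.4721ℏ.
For m_l = 1: cos θ = 1/√20, θ ≈ 77.08°.
cos θ_min = 4/√20, so θ_min ≈ 26.57°.

|L|−L_z,max ≈ 0.4721ℏ; θ(m_l=1) ≈ 77.08°; θ_min ≈ 26.57°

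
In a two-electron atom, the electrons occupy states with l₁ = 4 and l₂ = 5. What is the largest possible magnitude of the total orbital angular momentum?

L runs from |4 − 5| = 1 to 4 + 5 = 9.
L ∈ {1, 2, 3, 4, 5, 6, 7, 8, 9}.
The largest magnitude corresponds to L = 9: |L_tot| = ℏ√(9·10) = 3√10 ℏ.

|L_tot|_max = 3√10 ℏ ≈ 9.487ℏ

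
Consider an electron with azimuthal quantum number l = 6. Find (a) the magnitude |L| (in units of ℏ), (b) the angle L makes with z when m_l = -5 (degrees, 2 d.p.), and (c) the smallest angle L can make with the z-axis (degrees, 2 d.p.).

|L| = √42 ℏ ≈ 6.481ℏ; θ(m_l=-5) ≈ 140.49°; θ_min ≈ 22.21°

|L| = ℏ√(6·7) = √42 ℏ ≈ 6.481ℏ.
For m_l = -5: cos θ = -5/√42, θ ≈ 140.49°.
cos θ_min = 6/√42, so θ_min ≈ 22.21°.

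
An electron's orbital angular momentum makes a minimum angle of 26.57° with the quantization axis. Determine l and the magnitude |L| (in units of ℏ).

cos²θ_min = l/(l+1) = 0.7999.
Thus l = 0.7999/(1 − 0.7999) ≈ 4.
Then |L| = ℏ√(4·5) = 2√5 ℏ.

l = 4, |L| = 2√5 ℏ ≈ 4.472ℏ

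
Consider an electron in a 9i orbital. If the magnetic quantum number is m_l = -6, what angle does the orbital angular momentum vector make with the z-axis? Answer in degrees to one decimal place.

For 9i, l = 6.
|L| = ℏ√(l(l+1)) = √42 ℏ.
L_z = m_l ℏ = −6ℏ.
cos θ = L_z/|L| = -6/√42, so θ ≈ 157.8°.

θ ≈ 157.8°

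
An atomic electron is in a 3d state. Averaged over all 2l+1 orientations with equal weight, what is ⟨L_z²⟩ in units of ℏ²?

⟨L_z²⟩ = 2 ℏ²

The 3d subshell has l = 2.
m_l ∈ {-2, -1, 0, 1, 2}.
⟨L_z²⟩ = ℏ²·(Σ m_l²)/(2l+1) = ℏ²·10/5 = 2ℏ².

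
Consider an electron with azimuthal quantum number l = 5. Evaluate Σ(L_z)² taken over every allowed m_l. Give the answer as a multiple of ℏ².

The allowed m_l values are -5, -4, -3, -2, -1, 0, 1, 2, 3, 4, 5.
Σ m_l² = l(l+1)(2l+1)/3 = 5·6·11/3 = 110.

Σ(L_z)² = 110 ℏ²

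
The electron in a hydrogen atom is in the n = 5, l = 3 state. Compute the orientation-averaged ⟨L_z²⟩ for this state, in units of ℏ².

m_l ∈ {-3, -2, -1, 0, 1, 2, 3}.
⟨L_z²⟩ = ℏ²·l(l+1)/3 = 4ℏ².

⟨L_z²⟩ = 4 ℏ²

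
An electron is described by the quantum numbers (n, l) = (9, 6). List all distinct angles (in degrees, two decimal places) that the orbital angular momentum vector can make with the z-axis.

|L| = √(l(l+1)) ℏ = √42 ℏ.
cos θ = m_l/√42 for each m_l ∈ {-6, -5, -4, -3, -2, -1, 0, 1, 2, 3, 4, 5, 6}.

θ ∈ {22.21°, 39.51°, 51.89°, 62.42°, 72.02°, 81.12°, 90.00°, 98.88°, 107.98°, 117.58°, 128.11°, 140.49°, 157.79°}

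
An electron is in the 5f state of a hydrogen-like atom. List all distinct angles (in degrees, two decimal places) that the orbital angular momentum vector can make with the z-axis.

For 5f, l = 3.
|L| = ℏ√(l(l+1)) = 2√3 ℏ.
cos θ = m_l/√12 for each m_l ∈ {-3, -2, -1, 0, 1, 2, 3}.

θ ∈ {30.00°, 54.74°, 73.22°, 90.00°, 106.78°, 125.26°, 150.00°}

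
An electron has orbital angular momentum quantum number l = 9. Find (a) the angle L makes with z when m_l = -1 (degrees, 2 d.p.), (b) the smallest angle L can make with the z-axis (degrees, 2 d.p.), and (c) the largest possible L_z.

θ(m_l=-1) ≈ 96.05°; θ_min ≈ 18.43°; L_z,max = 9ℏ

For m_l = -1: cos θ = -1/√90, θ ≈ 96.05°.
cos θ_min = 9/√90, so θ_min ≈ 18.43°.
L_z,max = lℏ = 9ℏ.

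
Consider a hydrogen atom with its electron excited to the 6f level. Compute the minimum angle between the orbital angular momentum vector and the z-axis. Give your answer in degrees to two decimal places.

The 6f level has l = 3.
|L|² = l(l+1)ℏ² = 12ℏ², so |L| = 2√3 ℏ.
The smallest angle corresponds to the largest L_z, i.e. m_l = l = 3, giving L_z = 3ℏ.
cos θ_min = 3/√12, so θ_min ≈ 30.00°.

θ_min ≈ 30.00°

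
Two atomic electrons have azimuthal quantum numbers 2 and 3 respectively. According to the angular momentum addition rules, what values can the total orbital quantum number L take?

Angular momentum addition gives L = |l₁ − l₂|, …, l₁ + l₂.
Allowed values: L = 1, 2, 3, 4, 5.

L = 1, 2, 3, 4, 5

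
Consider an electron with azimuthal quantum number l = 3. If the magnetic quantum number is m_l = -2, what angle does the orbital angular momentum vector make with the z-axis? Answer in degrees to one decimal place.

θ ≈ 125.3°

|L| = √(l(l+1)) ℏ = 2√3 ℏ.
L_z = m_l ℏ = −2ℏ.
cos θ = L_z/|L| = -2/√12, so θ ≈ 125.3°.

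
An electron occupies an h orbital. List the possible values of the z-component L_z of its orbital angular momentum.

An h state has l = 5.
L_z = m_l ℏ with m_l ranging from −l to +l in integer steps.
For l = 5: m_l ∈ {-5, -4, -3, -2, -1, 0, 1, 2, 3, 4, 5}.

L_z ∈ {−5ℏ, −4ℏ, −3ℏ, −2ℏ, −ℏ, 0, ℏ, 2ℏ, 3ℏ, 4ℏ, 5ℏ}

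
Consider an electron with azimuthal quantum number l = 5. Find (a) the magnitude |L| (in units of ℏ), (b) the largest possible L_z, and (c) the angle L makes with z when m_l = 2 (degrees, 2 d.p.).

|L| = ℏ√(5·6) = √30 ℏ ≈ 5.477ℏ.
L_z,max = lℏ = 5ℏ.
For m_l = 2: cos θ = 2/√30, θ ≈ 68.58°.

|L| = √30 ℏ ≈ 5.477ℏ; L_z,max = 5ℏ; θ(m_l=2) ≈ 68.58°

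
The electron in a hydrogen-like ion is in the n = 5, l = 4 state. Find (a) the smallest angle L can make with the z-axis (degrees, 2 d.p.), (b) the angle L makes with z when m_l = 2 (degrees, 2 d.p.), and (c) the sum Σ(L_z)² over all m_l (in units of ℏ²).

cos θ_min = 4/√20, so θ_min ≈ 26.57°.
For m_l = 2: cos θ = 2/√20, θ ≈ 63.43°.
Σ m_l² = 60, so Σ(L_z)² = 60 ℏ².

θ_min ≈ 26.57°; θ(m_l=2) ≈ 63.43°; Σ(L_z)² = 60 ℏ²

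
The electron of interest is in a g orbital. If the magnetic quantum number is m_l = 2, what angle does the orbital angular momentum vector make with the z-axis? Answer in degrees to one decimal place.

θ ≈ 63.4°

A g state has l = 4.
|L| = ℏ√(l(l+1)) = 2√5 ℏ.
L_z = m_l ℏ = 2ℏ.
cos θ = L_z/|L| = 2/√20, so θ ≈ 63.4°.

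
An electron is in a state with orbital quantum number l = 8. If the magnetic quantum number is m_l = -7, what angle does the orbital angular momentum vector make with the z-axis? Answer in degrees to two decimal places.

θ ≈ 145.58°

|L| = ℏ√(l(l+1)) = 6√2 ℏ.
L_z = m_l ℏ = −7ℏ.
cos θ = L_z/|L| = -7/√72, so θ ≈ 145.58°.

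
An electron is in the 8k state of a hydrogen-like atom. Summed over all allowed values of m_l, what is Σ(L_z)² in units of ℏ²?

Σ(L_z)² = 280 ℏ²

8k means n = 8, l = 7.
m_l ∈ {-7, -6, -5, -4, -3, -2, -1, 0, 1, 2, 3, 4, 5, 6, 7}.
Σ m_l² = 2·(1 + 4 + 9 + 16 + 25 + 36 + 49) = 280.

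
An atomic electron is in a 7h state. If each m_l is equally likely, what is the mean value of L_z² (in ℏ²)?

For 7h, l = 5.
The allowed m_l values are -5, -4, -3, -2, -1, 0, 1, 2, 3, 4, 5.
Average of L_z² over 11 states: 110/11 ℏ² = 10 ℏ².

⟨L_z²⟩ = 10 ℏ²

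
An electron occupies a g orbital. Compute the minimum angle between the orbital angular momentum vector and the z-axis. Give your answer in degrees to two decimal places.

θ_min ≈ 26.57°

G corresponds to l = 4.
|L| = √(l(l+1)) ℏ = 2√5 ℏ.
The smallest angle corresponds to the largest L_z, i.e. m_l = l = 4, giving L_z = 4ℏ.
cos θ_min = 4/√20, so θ_min ≈ 26.57°.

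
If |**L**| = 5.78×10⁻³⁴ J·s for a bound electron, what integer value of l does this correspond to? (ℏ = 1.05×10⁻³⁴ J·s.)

l = 5

Dividing by ℏ: |L|/ℏ ≈ 5.505.
(|L|/ℏ)² = l(l+1) ≈ 30.30 ⇒ l = 5.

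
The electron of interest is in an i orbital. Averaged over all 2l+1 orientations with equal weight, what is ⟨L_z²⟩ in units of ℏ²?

An i state has l = 6.
The allowed m_l values are -6, -5, -4, -3, -2, -1, 0, 1, 2, 3, 4, 5, 6.
Average of L_z² over 13 states: 182/13 ℏ² = 14 ℏ².

⟨L_z²⟩ = 14 ℏ²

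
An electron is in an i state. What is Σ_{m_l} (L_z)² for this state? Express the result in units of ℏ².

Σ(L_z)² = 182 ℏ²

For an i orbital, l = 6.
The allowed m_l values are -6, -5, -4, -3, -2, -1, 0, 1, 2, 3, 4, 5, 6.
Σ m_l² = 2·(1 + 4 + 9 + 16 + 25 + 36) = 182.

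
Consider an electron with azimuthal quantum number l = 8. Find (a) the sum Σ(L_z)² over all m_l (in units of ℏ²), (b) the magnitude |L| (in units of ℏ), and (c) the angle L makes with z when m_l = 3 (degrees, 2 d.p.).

Σ m_l² = 408, so Σ(L_z)² = 408 ℏ².
|L| = ℏ√(8·9) = 6√2 ℏ ≈ 8.485ℏ.
For m_l = 3: cos θ = 3/√72, θ ≈ 69.30°.

Σ(L_z)² = 408 ℏ²; |L| = 6√2 ℏ ≈ 8.485ℏ; θ(m_l=3) ≈ 69.30°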